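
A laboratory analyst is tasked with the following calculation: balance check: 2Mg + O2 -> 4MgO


Equation: 2Mg + O2 -> 4MgO
Check atoms: Mg: 2≠4, O: 2≠4
Not balanced

No, not balanced


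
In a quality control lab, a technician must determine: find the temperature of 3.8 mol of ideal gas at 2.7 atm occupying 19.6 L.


PV = nRT  (R = 0.08206 L·atm/(mol·K))
T = PV/(nR) = 2.7×19.6/(3.8×0.08206)
= 52.92/0.311828
= 169.71 K

169.71 K


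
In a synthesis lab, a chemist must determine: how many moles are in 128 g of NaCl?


M(NaCl) = 58.44 g/mol
n = mass/M = 128/58.44 = 2.1903 mol

2.1903 mol


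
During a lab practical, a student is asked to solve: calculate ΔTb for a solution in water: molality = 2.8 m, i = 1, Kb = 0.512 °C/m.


ΔTb = Kb × m × i
= 0.512 × 2.8 × 1
= 1.4336 °C

1.4336 °C


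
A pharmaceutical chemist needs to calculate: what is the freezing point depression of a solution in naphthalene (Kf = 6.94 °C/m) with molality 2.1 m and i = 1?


ΔTf = Kf × m × i
= 6.94 × 2.1 × 1
= 14.574 °C

14.574 °C


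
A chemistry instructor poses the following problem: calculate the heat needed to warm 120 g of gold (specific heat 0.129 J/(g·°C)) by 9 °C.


q = mcΔT = 120 × 0.129 × 9
= 139.32 J

139.32 J


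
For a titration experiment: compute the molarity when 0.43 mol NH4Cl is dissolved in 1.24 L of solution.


M = n/V = 0.43/1.24 = 0.347 mol/L

0.347 M


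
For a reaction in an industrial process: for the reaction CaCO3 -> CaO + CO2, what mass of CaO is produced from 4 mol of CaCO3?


Mole ratio CaO:CaCO3 = 1:1
n(CaO) = 4 × 1/1 = 4.000 mol
mass = 4.000 × 56.08 = 224.32 g

224.32 g


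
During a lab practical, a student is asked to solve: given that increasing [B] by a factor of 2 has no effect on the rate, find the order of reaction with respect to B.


rate ∝ [B]^n
rate ∝ [B]^0
Order in B: 0

0


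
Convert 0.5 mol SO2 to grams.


M(SO2) = 64.07 g/mol
mass = n × M = 0.5 × 64.07 = 32.04 g

32.04 g


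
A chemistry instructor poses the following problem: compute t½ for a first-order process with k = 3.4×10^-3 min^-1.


t½ = ln2/k = 0.693147/(3.4×10^-3 min^-1)
= 203.9 min

203.9 min


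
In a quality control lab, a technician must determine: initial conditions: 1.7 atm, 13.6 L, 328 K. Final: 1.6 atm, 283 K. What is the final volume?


P1V1/T1 = P2V2/T2
V2 = P1V1T2/(T1P2)
= 1.7×13.6×283/(328×1.6)
= 12.468 L

12.468 L


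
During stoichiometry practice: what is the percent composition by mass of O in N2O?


M(N2O) = 2×14.01 + 1×16.0 = 44.02 g/mol
Mass of O = 1 × 16.0 = 16.00 g/mol
% O = 16.00/44.02 × 100 = 36.35%

36.35%


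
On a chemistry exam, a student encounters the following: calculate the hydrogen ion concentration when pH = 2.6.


[H+] = 10^(-pH) = 10^(-2.6)
= 2.51×10^-3 M

2.51×10^-3 M


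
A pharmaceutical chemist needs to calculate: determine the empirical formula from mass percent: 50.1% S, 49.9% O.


Assume 100 g sample. Moles of each element:
  S: 50.1/32.07 = 1.562 mol
  O: 49.9/16.0 = 3.119 mol
Divide by smallest (1.562):
  S: 1.562/1.562 = 1.0
  O: 3.119/1.562 = 2.0
Empirical formula: SO2

SO2


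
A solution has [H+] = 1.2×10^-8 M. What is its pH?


pH = -log10([H+]) = -log10(1.2×10^-8)
= 8 - log10(1.2)
= 8 - 0.08
= 7.92

7.92


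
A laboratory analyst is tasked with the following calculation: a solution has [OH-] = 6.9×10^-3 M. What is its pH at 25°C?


pOH = -log10([OH-]) = -log10(6.9×10^-3)
= 3 - log10(6.9) = 2.16
pH = 14 - pOH = 14 - 2.16 = 11.84

11.84


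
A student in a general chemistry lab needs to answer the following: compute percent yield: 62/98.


% yield = actual/theoretical × 100
= 62/98 × 100
= 63.27%

63.27%


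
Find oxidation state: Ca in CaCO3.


Group 2 metal: +2
Oxidation number: +2

+2


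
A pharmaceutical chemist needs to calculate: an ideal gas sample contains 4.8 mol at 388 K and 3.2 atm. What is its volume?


PV = nRT  (R = 0.08206 L·atm/(mol·K))
V = nRT/P = 4.8×0.08206×388/3.2
= 47.759 L

47.759 L


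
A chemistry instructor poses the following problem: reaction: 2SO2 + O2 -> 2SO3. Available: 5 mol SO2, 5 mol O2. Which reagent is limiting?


Mole ratio available / coefficient:
  SO2: 5/2 = 2.500
  O2: 5/1 = 5.000
Smaller ratio is limiting.

SO2


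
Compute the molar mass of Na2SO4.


M(Na2SO4) = 2×22.99 + 1×32.07 + 4×16.0
= 45.98 + 32.07 + 64.0
= 142.05 g/mol

142.05 g/mol


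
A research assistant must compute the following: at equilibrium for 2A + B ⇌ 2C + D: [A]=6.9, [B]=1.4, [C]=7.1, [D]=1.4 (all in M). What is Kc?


Kc = [C]^2[D]/([A]^2[B])
= (7.1^2 × 1.4^1)/(6.9^2 × 1.4^1)
= 70.574/66.654
= 1.059

1.059


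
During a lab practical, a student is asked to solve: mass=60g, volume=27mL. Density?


ρ = mass/volume
= 60/27
= 2.222 g/mL

2.222 g/mL


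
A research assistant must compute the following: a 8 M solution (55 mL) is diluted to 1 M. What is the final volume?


C1V1 = C2V2
8 × 55 = 1 × V2
V2 = 440/1 = 440.0 mL

440.0 mL


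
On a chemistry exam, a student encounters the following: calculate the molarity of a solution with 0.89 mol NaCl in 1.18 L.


M = n/V = 0.89/1.18 = 0.754 mol/L

0.754 M


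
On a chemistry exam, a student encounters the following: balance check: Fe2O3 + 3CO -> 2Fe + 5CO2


Equation: Fe2O3 + 3CO -> 2Fe + 5CO2
Check atoms: C: 3≠5, Fe: 2=2, O: 6≠10
Not balanced

No, not balanced


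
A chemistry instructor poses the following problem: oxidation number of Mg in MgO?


Group 2 metal: +2
Oxidation number: +2

+2


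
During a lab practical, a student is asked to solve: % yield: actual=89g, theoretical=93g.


% yield = actual/theoretical × 100
= 89/93 × 100
= 95.7%

95.7%


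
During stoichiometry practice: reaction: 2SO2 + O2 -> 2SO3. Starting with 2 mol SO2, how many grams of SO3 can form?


Mole ratio SO3:SO2 = 2:2
n(SO3) = 2 × 2/2 = 2.000 mol
mass = 2.000 × 80.07 = 160.14 g

160.14 g


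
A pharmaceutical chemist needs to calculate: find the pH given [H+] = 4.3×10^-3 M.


pH = -log10([H+]) = -log10(4.3×10^-3)
= 3 - log10(4.3)
= 3 - 0.63
= 2.37

2.37


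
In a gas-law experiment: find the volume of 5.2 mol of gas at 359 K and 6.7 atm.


PV = nRT  (R = 0.08206 L·atm/(mol·K))
V = nRT/P = 5.2×0.08206×359/6.7
= 22.864 L

22.864 L


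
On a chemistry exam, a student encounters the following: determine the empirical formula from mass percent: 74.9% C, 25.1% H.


Assume 100 g sample. Moles of each element:
  C: 74.9/12.01 = 6.236 mol
  H: 25.1/1.008 = 24.901 mol
Divide by smallest (6.236):
  C: 6.236/6.236 = 1.0
  H: 24.901/6.236 = 3.99
Empirical formula: CH4

CH4


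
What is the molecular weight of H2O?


M(H2O) = 2×1.008 + 1×16.0
= 2.02 + 16.0
= 18.02 g/mol

18.02 g/mol


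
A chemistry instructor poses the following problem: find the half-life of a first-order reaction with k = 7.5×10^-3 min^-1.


t½ = ln2/k = 0.693147/(7.5×10^-3 min^-1)
= 92.42 min

92.42 min


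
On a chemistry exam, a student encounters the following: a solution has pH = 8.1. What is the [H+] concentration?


[H+] = 10^(-pH) = 10^(-8.1)
= 7.94×10^-9 M

7.94×10^-9 M


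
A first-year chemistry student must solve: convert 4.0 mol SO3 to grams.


M(SO3) = 80.07 g/mol
mass = n × M = 4.0 × 80.07 = 320.28 g

320.28 g


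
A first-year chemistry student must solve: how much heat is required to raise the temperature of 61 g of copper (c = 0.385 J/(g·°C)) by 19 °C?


q = mcΔT = 61 × 0.385 × 19
= 446.22 J

446.22 J


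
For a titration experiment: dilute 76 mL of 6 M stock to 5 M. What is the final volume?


C1V1 = C2V2
6 × 76 = 5 × V2
V2 = 456/5 = 91.2 mL

91.2 mL


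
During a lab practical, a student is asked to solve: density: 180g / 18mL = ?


ρ = mass/volume
= 180/18
= 10.0 g/mL

10.0 g/mL


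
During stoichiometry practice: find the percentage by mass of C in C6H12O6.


M(C6H12O6) = 6×12.01 + 12×1.008 + 6×16.0 = 180.156 g/mol
Mass of C = 6 × 12.01 = 72.06 g/mol
% C = 72.06/180.156 × 100 = 40.00%

40.00%


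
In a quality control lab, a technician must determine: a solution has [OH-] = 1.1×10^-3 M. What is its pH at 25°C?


pOH = -log10([OH-]) = -log10(1.1×10^-3)
= 3 - log10(1.1) = 2.96
pH = 14 - pOH = 14 - 2.96 = 11.04

11.04


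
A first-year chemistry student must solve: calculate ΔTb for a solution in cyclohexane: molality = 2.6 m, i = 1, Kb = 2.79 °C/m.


ΔTb = Kb × m × i
= 2.79 × 2.6 × 1
= 7.254 °C

7.254 °C


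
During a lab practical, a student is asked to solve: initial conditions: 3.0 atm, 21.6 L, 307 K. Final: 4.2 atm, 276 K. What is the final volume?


P1V1/T1 = P2V2/T2
V2 = P1V1T2/(T1P2)
= 3.0×21.6×276/(307×4.2)
= 13.871 L

13.871 L


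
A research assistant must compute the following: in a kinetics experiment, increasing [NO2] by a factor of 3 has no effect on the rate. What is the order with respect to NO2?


rate ∝ [NO2]^n
rate ∝ [NO2]^0
Order in NO2: 0

0


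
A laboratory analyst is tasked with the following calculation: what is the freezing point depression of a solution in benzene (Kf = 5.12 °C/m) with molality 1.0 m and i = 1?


ΔTf = Kf × m × i
= 5.12 × 1.0 × 1
= 5.12 °C

5.12 °C


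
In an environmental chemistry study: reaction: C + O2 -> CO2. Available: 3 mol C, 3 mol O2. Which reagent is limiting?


Mole ratio available / coefficient:
  C: 3/1 = 3.000
  O2: 3/1 = 3.000
Smaller ratio is limiting.

neither (stoichiometric); C and O2 are fully consumed


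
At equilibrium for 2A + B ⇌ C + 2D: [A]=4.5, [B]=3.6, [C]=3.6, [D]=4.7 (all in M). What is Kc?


Kc = [C][D]^2/([A]^2[B])
= (3.6^1 × 4.7^2)/(4.5^2 × 3.6^1)
= 79.524/72.9
= 1.091

1.091


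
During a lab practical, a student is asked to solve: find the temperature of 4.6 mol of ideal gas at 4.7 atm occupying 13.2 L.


PV = nRT  (R = 0.08206 L·atm/(mol·K))
T = PV/(nR) = 4.7×13.2/(4.6×0.08206)
= 62.04/0.377476
= 164.35 K

164.35 K


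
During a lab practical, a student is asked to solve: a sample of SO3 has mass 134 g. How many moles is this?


M(SO3) = 80.07 g/mol
n = mass/M = 134/80.07 = 1.6735 mol

1.6735 mol


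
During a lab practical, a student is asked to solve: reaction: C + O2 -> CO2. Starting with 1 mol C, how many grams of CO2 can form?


Mole ratio CO2:C = 1:1
n(CO2) = 1 × 1/1 = 1.000 mol
mass = 1.000 × 44.01 = 44.01 g

44.01 g


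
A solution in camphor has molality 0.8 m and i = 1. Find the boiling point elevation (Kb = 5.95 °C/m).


ΔTb = Kb × m × i
= 5.95 × 0.8 × 1
= 4.76 °C

4.76 °C


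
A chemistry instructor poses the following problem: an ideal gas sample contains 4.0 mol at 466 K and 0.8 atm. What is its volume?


PV = nRT  (R = 0.08206 L·atm/(mol·K))
V = nRT/P = 4.0×0.08206×466/0.8
= 191.2 L

191.2 L


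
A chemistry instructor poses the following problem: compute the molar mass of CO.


M(CO) = 1×12.01 + 1×16.0
= 12.01 + 16.0
= 28.01 g/mol

28.01 g/mol


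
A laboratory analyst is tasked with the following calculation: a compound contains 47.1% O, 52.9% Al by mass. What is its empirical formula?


Assume 100 g sample. Moles of each element:
  O: 47.1/16.0 = 2.944 mol
  Al: 52.9/26.98 = 1.961 mol
Divide by smallest (1.961):
  O: 2.944/1.961 = 1.5
  Al: 1.961/1.961 = 1.0
Multiply all ratios by 2 to obtain whole numbers.
Empirical formula: Al2O3

Al2O3


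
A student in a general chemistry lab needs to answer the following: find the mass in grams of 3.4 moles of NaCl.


M(NaCl) = 58.44 g/mol
mass = n × M = 3.4 × 58.44 = 198.70 g

198.70 g


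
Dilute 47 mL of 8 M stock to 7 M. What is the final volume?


C1V1 = C2V2
8 × 47 = 7 × V2
V2 = 376/7 = 53.71 mL

53.71 mL


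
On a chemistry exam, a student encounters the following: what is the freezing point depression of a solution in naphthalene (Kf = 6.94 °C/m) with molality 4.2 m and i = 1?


ΔTf = Kf × m × i
= 6.94 × 4.2 × 1
= 29.148 °C

29.148 °C


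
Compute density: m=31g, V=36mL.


ρ = mass/volume
= 31/36
= 0.861 g/mL

0.861 g/mL


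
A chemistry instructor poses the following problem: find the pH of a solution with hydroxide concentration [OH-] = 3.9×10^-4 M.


pOH = -log10([OH-]) = -log10(3.9×10^-4)
= 4 - log10(3.9) = 3.41
pH = 14 - pOH = 14 - 3.41 = 10.59

10.59


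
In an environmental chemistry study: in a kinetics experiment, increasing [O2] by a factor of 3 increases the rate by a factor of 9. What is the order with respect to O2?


rate ∝ [O2]^n
3^n = 9 → n = 2
Order in O2: 2

2


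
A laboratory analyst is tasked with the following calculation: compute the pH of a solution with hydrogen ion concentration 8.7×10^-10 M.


pH = -log10([H+]) = -log10(8.7×10^-10)
= 10 - log10(8.7)
= 10 - 0.94
= 9.06

9.06


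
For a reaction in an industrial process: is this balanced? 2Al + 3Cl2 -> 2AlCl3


Equation: 2Al + 3Cl2 -> 2AlCl3
Check atoms: Al: 2=2, Cl: 6=6
Balanced

Yes, balanced


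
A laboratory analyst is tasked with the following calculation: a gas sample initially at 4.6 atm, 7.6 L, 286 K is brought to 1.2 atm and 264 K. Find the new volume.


P1V1/T1 = P2V2/T2
V2 = P1V1T2/(T1P2)
= 4.6×7.6×264/(286×1.2)
= 26.892 L

26.892 L


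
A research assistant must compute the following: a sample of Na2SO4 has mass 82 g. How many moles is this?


M(Na2SO4) = 142.05 g/mol
n = mass/M = 82/142.05 = 0.5773 mol

0.5773 mol


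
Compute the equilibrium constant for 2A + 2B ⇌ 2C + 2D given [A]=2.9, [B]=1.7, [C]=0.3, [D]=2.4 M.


Kc = [C]^2[D]^2/([A]^2[B]^2)
= (0.3^2 × 2.4^2)/(2.9^2 × 1.7^2)
= 0.5184/24.3049
= 0.02133

0.02133


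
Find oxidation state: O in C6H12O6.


O is usually -2
Oxidation number: -2

-2


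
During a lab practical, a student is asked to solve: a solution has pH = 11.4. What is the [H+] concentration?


[H+] = 10^(-pH) = 10^(-11.4)
= 3.98×10^-12 M

3.98×10^-12 M


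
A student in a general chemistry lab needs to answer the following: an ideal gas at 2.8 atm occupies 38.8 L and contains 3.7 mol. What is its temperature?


PV = nRT  (R = 0.08206 L·atm/(mol·K))
T = PV/(nR) = 2.8×38.8/(3.7×0.08206)
= 108.64/0.303622
= 357.81 K

357.81 K


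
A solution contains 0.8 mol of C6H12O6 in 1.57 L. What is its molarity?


M = n/V = 0.8/1.57 = 0.510 mol/L

0.510 M


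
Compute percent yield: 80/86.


% yield = actual/theoretical × 100
= 80/86 × 100
= 93.02%

93.02%


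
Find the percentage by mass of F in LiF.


M(LiF) = 1×6.94 + 1×19.0 = 25.94 g/mol
Mass of F = 1 × 19.0 = 19.00 g/mol
% F = 19.00/25.94 × 100 = 73.25%

73.25%


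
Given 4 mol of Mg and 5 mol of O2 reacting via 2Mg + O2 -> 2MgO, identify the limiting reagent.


Mole ratio available / coefficient:
  Mg: 4/2 = 2.000
  O2: 5/1 = 5.000
Smaller ratio is limiting.

Mg


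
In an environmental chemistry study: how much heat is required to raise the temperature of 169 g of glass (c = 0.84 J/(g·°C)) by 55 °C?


q = mcΔT = 169 × 0.84 × 55
= 7807.80 J

7807.80 J


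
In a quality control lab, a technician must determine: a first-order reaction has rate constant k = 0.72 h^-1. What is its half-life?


t½ = ln2/k = 0.693147/(0.72 h^-1)
= 0.9627 h

0.9627 h


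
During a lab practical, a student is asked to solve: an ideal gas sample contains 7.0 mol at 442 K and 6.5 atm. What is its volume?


PV = nRT  (R = 0.08206 L·atm/(mol·K))
V = nRT/P = 7.0×0.08206×442/6.5
= 39.061 L

39.061 L


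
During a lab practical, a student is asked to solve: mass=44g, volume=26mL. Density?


ρ = mass/volume
= 44/26
= 1.692 g/mL

1.692 g/mL


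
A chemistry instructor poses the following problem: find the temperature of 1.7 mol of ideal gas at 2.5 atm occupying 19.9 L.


PV = nRT  (R = 0.08206 L·atm/(mol·K))
T = PV/(nR) = 2.5×19.9/(1.7×0.08206)
= 49.75/0.139502
= 356.63 K

356.63 K


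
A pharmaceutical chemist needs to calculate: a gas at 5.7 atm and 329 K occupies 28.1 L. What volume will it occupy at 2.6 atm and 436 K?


P1V1/T1 = P2V2/T2
V2 = P1V1T2/(T1P2)
= 5.7×28.1×436/(329×2.6)
= 81.639 L

81.639 L


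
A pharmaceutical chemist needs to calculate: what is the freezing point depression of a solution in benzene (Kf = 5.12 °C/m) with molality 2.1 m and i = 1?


ΔTf = Kf × m × i
= 5.12 × 2.1 × 1
= 10.752 °C

10.752 °C


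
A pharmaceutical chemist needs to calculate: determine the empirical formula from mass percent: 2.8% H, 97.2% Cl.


Assume 100 g sample. Moles of each element:
  H: 2.8/1.008 = 2.778 mol
  Cl: 97.2/35.45 = 2.742 mol
Divide by smallest (2.742):
  H: 2.778/2.742 = 1.01
  Cl: 2.742/2.742 = 1.0
Empirical formula: HCl

HCl


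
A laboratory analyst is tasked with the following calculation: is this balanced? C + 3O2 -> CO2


Equation: C + 3O2 -> CO2
Check atoms: C: 1=1, O: 6≠2
Not balanced

No, not balanced


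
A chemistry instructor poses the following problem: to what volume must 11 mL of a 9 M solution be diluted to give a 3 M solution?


C1V1 = C2V2
9 × 11 = 3 × V2
V2 = 99/3 = 33.0 mL

33.0 mL


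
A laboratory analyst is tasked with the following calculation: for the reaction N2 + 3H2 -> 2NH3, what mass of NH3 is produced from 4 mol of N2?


Mole ratio NH3:N2 = 2:1
n(NH3) = 4 × 2/1 = 8.000 mol
mass = 8.000 × 17.03 = 136.24 g

136.24 g


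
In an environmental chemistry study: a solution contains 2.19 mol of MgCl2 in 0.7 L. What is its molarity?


M = n/V = 2.19/0.7 = 3.129 mol/L

3.129 M


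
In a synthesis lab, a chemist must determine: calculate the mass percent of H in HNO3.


M(HNO3) = 1×1.008 + 1×14.01 + 3×16.0 = 63.018 g/mol
Mass of H = 1 × 1.008 = 1.008 g/mol
% H = 1.008/63.018 × 100 = 1.60%

1.60%


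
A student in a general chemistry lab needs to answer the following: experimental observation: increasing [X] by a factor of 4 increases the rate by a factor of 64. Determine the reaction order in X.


rate ∝ [X]^n
4^n = 64 → n = 3
Order in X: 3

3


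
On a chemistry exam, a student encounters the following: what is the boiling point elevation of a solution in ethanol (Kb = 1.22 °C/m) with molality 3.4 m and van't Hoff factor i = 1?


ΔTb = Kb × m × i
= 1.22 × 3.4 × 1
= 4.148 °C

4.148 °C


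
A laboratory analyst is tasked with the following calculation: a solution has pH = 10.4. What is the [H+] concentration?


[H+] = 10^(-pH) = 10^(-10.4)
= 3.98×10^-11 M

3.98×10^-11 M


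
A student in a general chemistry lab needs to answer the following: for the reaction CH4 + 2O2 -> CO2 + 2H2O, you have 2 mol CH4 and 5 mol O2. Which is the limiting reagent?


Mole ratio available / coefficient:
  CH4: 2/1 = 2.000
  O2: 5/2 = 2.500
Smaller ratio is limiting.

CH4


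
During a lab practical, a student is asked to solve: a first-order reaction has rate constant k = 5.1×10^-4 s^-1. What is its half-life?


t½ = ln2/k = 0.693147/(5.1×10^-4 s^-1)
= 1359 s

1359 s


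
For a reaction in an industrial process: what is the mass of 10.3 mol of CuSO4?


M(CuSO4) = 159.62 g/mol
mass = n × M = 10.3 × 159.62 = 1644.09 g

1644.09 g


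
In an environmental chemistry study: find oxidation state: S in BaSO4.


(+2) + x + 4(-2) = 0, so x = +6
Oxidation number: +6

+6


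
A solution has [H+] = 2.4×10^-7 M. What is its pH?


pH = -log10([H+]) = -log10(2.4×10^-7)
= 7 - log10(2.4)
= 7 - 0.38
= 6.62

6.62


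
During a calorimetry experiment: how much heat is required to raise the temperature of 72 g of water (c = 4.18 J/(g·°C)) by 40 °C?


q = mcΔT = 72 × 4.18 × 40
= 12038.40 J

12038.40 J


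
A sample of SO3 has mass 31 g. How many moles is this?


M(SO3) = 80.07 g/mol
n = mass/M = 31/80.07 = 0.3872 mol

0.3872 mol


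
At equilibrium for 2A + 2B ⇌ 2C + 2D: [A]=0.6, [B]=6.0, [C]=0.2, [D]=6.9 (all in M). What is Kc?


Kc = [C]^2[D]^2/([A]^2[B]^2)
= (0.2^2 × 6.9^2)/(0.6^2 × 6.0^2)
= 1.9044/12.96
= 0.1469

0.1469


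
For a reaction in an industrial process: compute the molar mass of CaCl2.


M(CaCl2) = 1×40.08 + 2×35.45
= 40.08 + 70.9
= 110.98 g/mol

110.98 g/mol


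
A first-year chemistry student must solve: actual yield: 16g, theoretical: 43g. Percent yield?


% yield = actual/theoretical × 100
= 16/43 × 100
= 37.21%

37.21%


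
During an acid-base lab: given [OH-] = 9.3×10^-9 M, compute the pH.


pOH = -log10([OH-]) = -log10(9.3×10^-9)
= 9 - log10(9.3) = 8.03
pH = 14 - pOH = 14 - 8.03 = 5.97

5.97


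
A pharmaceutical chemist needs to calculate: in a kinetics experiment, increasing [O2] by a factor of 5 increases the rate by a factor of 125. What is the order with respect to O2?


rate ∝ [O2]^n
5^n = 125 → n = 3
Order in O2: 3

3


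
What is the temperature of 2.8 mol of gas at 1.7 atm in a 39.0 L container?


PV = nRT  (R = 0.08206 L·atm/(mol·K))
T = PV/(nR) = 1.7×39.0/(2.8×0.08206)
= 66.30/0.229768
= 288.55 K

288.55 K


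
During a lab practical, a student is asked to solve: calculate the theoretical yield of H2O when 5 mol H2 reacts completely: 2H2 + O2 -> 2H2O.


Mole ratio H2O:H2 = 2:2
n(H2O) = 5 × 2/2 = 5.000 mol
mass = 5.000 × 18.02 = 90.1 g

90.1 g


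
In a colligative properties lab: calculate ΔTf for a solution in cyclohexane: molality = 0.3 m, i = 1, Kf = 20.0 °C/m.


ΔTf = Kf × m × i
= 20.0 × 0.3 × 1
= 6.0 °C

6.0 °C


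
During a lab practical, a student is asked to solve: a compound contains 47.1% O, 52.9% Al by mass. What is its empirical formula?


Assume 100 g sample. Moles of each element:
  O: 47.1/16.0 = 2.944 mol
  Al: 52.9/26.98 = 1.961 mol
Divide by smallest (1.961):
  O: 2.944/1.961 = 1.5
  Al: 1.961/1.961 = 1.0
Multiply all ratios by 2 to obtain whole numbers.
Empirical formula: Al2O3

Al2O3


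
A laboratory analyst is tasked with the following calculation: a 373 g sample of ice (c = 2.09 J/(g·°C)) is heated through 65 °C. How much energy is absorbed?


q = mcΔT = 373 × 2.09 × 65
= 50672.05 J

50672.05 J


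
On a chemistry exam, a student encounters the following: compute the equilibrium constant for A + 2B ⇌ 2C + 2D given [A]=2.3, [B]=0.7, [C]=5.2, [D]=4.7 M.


Kc = [C]^2[D]^2/([A][B]^2)
= (5.2^2 × 4.7^2)/(2.3^1 × 0.7^2)
= 597.3136/1.127
= 530.0

530.0


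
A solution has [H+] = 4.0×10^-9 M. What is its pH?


pH = -log10([H+]) = -log10(4.0×10^-9)
= 9 - log10(4.0)
= 9 - 0.6
= 8.4

8.4


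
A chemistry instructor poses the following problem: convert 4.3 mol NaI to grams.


M(NaI) = 149.89 g/mol
mass = n × M = 4.3 × 149.89 = 644.53 g

644.53 g


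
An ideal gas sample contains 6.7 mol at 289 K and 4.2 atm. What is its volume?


PV = nRT  (R = 0.08206 L·atm/(mol·K))
V = nRT/P = 6.7×0.08206×289/4.2
= 37.832 L

37.832 L


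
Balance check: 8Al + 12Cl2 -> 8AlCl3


Equation: 8Al + 12Cl2 -> 8AlCl3
Check atoms: Al: 8=8, Cl: 24=24
Balanced

Yes, balanced


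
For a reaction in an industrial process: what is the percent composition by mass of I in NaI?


M(NaI) = 1×22.99 + 1×126.9 = 149.89 g/mol
Mass of I = 1 × 126.9 = 126.90 g/mol
% I = 126.90/149.89 × 100 = 84.66%

84.66%


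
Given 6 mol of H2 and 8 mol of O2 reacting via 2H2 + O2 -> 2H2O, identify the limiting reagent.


Mole ratio available / coefficient:
  H2: 6/2 = 3.000
  O2: 8/1 = 8.000
Smaller ratio is limiting.

H2


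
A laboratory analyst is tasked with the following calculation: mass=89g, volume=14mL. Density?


ρ = mass/volume
= 89/14
= 6.357 g/mL

6.357 g/mL


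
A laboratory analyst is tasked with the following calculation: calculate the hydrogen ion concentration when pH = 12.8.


[H+] = 10^(-pH) = 10^(-12.8)
= 1.58×10^-13 M

1.58×10^-13 M


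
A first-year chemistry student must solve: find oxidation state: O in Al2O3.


O is usually -2
Oxidation number: -2

-2


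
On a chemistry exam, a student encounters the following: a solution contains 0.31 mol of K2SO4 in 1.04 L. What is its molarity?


M = n/V = 0.31/1.04 = 0.298 mol/L

0.298 M


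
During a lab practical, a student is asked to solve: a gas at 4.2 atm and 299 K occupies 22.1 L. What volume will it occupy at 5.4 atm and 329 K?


P1V1/T1 = P2V2/T2
V2 = P1V1T2/(T1P2)
= 4.2×22.1×329/(299×5.4)
= 18.914 L

18.914 L


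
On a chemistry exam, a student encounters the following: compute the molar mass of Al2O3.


M(Al2O3) = 2×26.98 + 3×16.0
= 53.96 + 48.0
= 101.96 g/mol

101.96 g/mol


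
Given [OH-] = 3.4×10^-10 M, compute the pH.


pOH = -log10([OH-]) = -log10(3.4×10^-10)
= 10 - log10(3.4) = 9.47
pH = 14 - pOH = 14 - 9.47 = 4.53

4.53


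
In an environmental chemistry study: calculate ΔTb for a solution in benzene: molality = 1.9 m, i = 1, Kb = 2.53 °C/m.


ΔTb = Kb × m × i
= 2.53 × 1.9 × 1
= 4.807 °C

4.807 °C


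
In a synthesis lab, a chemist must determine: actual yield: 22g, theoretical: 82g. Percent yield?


% yield = actual/theoretical × 100
= 22/82 × 100
= 26.83%

26.83%


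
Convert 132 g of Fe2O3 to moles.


M(Fe2O3) = 159.7 g/mol
n = mass/M = 132/159.7 = 0.8265 mol

0.8265 mol


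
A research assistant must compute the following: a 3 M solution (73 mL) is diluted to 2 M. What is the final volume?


C1V1 = C2V2
3 × 73 = 2 × V2
V2 = 219/2 = 109.5 mL

109.5 mL


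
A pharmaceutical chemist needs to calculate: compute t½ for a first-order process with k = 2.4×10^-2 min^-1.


t½ = ln2/k = 0.693147/(2.4×10^-2 min^-1)
= 28.88 min

28.88 min


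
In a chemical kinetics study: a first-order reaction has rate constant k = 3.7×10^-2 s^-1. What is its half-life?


t½ = ln2/k = 0.693147/(3.7×10^-2 s^-1)
= 18.73 s

18.73 s


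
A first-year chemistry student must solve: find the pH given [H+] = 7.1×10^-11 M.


pH = -log10([H+]) = -log10(7.1×10^-11)
= 11 - log10(7.1)
= 11 - 0.85
= 10.15

10.15


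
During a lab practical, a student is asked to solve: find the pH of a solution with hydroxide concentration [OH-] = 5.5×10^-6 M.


pOH = -log10([OH-]) = -log10(5.5×10^-6)
= 6 - log10(5.5) = 5.26
pH = 14 - pOH = 14 - 5.26 = 8.74

8.74


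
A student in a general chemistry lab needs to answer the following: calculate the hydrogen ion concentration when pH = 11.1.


[H+] = 10^(-pH) = 10^(-11.1)
= 7.94×10^-12 M

7.94×10^-12 M


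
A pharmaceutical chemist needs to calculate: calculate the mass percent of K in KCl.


M(KCl) = 1×39.1 + 1×35.45 = 74.55 g/mol
Mass of K = 1 × 39.1 = 39.10 g/mol
% K = 39.10/74.55 × 100 = 52.45%

52.45%


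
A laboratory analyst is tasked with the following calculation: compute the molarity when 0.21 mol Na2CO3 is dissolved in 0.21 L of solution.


M = n/V = 0.21/0.21 = 1.000 mol/L

1.000 M


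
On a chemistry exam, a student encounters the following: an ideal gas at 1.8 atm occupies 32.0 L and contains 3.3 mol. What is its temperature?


PV = nRT  (R = 0.08206 L·atm/(mol·K))
T = PV/(nR) = 1.8×32.0/(3.3×0.08206)
= 57.60/0.270798
= 212.70 K

212.70 K


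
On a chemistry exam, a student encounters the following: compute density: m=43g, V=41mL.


ρ = mass/volume
= 43/41
= 1.049 g/mL

1.049 g/mL


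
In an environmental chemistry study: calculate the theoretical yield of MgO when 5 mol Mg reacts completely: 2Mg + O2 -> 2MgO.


Mole ratio MgO:Mg = 2:2
n(MgO) = 5 × 2/2 = 5.000 mol
mass = 5.000 × 40.31 = 201.55 g

201.55 g


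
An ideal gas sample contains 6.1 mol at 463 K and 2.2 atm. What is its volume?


PV = nRT  (R = 0.08206 L·atm/(mol·K))
V = nRT/P = 6.1×0.08206×463/2.2
= 105.346 L

105.346 L


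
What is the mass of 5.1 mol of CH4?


M(CH4) = 16.04 g/mol
mass = n × M = 5.1 × 16.04 = 81.80 g

81.80 g


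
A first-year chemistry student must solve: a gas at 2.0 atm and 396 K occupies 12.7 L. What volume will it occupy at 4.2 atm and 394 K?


P1V1/T1 = P2V2/T2
V2 = P1V1T2/(T1P2)
= 2.0×12.7×394/(396×4.2)
= 6.017 L

6.017 L


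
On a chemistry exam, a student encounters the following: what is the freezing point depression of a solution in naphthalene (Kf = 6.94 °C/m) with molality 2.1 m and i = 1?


ΔTf = Kf × m × i
= 6.94 × 2.1 × 1
= 14.574 °C

14.574 °C


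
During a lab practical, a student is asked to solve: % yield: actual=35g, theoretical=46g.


% yield = actual/theoretical × 100
= 35/46 × 100
= 76.09%

76.09%


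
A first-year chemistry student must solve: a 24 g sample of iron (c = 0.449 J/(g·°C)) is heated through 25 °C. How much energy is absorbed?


q = mcΔT = 24 × 0.449 × 25
= 269.40 J

269.40 J


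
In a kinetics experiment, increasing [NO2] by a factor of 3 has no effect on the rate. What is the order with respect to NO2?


rate ∝ [NO2]^n
rate ∝ [NO2]^0
Order in NO2: 0

0


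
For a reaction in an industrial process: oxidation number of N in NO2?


x + 2(-2) = 0, so x = +4
Oxidation number: +4

+4


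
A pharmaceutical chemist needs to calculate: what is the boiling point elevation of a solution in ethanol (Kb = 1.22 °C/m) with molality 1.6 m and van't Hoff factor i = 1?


ΔTb = Kb × m × i
= 1.22 × 1.6 × 1
= 1.952 °C

1.952 °C


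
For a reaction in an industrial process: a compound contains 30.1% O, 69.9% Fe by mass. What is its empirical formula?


Assume 100 g sample. Moles of each element:
  O: 30.1/16.0 = 1.881 mol
  Fe: 69.9/55.85 = 1.252 mol
Divide by smallest (1.252):
  O: 1.881/1.252 = 1.5
  Fe: 1.252/1.252 = 1.0
Multiply all ratios by 2 to obtain whole numbers.
Empirical formula: Fe2O3

Fe2O3


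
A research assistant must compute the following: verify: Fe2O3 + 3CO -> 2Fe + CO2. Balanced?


Equation: Fe2O3 + 3CO -> 2Fe + CO2
Check atoms: C: 3≠1, Fe: 2=2, O: 6≠2
Not balanced

No, not balanced


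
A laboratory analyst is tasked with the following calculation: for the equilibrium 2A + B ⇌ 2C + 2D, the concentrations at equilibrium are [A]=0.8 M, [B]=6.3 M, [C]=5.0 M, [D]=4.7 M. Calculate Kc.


Kc = [C]^2[D]^2/([A]^2[B])
= (5.0^2 × 4.7^2)/(0.8^2 × 6.3^1)
= 552.25/4.032
= 137.0

137.0


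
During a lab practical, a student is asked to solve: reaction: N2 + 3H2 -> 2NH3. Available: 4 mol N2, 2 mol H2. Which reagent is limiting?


Mole ratio available / coefficient:
  N2: 4/1 = 4.000
  H2: 2/3 = 0.667
Smaller ratio is limiting.

H2


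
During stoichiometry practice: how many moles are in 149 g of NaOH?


M(NaOH) = 40.0 g/mol
n = mass/M = 149/40.0 = 3.725 mol

3.725 mol


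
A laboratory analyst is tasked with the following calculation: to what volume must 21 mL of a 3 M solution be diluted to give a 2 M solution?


C1V1 = C2V2
3 × 21 = 2 × V2
V2 = 63/2 = 31.5 mL

31.5 mL


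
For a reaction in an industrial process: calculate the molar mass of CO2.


M(CO2) = 1×12.01 + 2×16.0
= 12.01 + 32.0
= 44.01 g/mol

44.01 g/mol


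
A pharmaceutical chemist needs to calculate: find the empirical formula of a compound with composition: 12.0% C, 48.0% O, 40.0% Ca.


Assume 100 g sample. Moles of each element:
  C: 12.0/12.01 = 0.999 mol
  O: 48.0/16.0 = 3.0 mol
  Ca: 40.0/40.08 = 0.998 mol
Divide by smallest (0.998):
  C: 0.999/0.998 = 1.0
  O: 3.0/0.998 = 3.01
  Ca: 0.998/0.998 = 1.0
Empirical formula: CaCO3

CaCO3


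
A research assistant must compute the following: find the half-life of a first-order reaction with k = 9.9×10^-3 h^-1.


t½ = ln2/k = 0.693147/(9.9×10^-3 h^-1)
= 70.01 h

70.01 h


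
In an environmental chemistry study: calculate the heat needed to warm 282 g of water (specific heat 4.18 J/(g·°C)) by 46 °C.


q = mcΔT = 282 × 4.18 × 46
= 54222.96 J

54222.96 J


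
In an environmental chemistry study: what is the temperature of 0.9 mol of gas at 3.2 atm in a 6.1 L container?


PV = nRT  (R = 0.08206 L·atm/(mol·K))
T = PV/(nR) = 3.2×6.1/(0.9×0.08206)
= 19.52/0.073854
= 264.31 K

264.31 K


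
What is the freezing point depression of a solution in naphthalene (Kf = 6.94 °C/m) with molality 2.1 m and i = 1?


ΔTf = Kf × m × i
= 6.94 × 2.1 × 1
= 14.574 °C

14.574 °C


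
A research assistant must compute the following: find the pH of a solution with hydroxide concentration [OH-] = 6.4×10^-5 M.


pOH = -log10([OH-]) = -log10(6.4×10^-5)
= 5 - log10(6.4) = 4.19
pH = 14 - pOH = 14 - 4.19 = 9.81

9.81


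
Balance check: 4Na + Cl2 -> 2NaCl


Equation: 4Na + Cl2 -> 2NaCl
Check atoms: Cl: 2=2, Na: 4≠2
Not balanced

No, not balanced


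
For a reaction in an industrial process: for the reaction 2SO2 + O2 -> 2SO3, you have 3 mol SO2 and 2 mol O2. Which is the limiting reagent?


Mole ratio available / coefficient:
  SO2: 3/2 = 1.500
  O2: 2/1 = 2.000
Smaller ratio is limiting.

SO2


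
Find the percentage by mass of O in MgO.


M(MgO) = 1×24.31 + 1×16.0 = 40.31 g/mol
Mass of O = 1 × 16.0 = 16.00 g/mol
% O = 16.00/40.31 × 100 = 39.69%

39.69%


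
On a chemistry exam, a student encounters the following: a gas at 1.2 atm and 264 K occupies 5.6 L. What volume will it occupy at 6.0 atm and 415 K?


P1V1/T1 = P2V2/T2
V2 = P1V1T2/(T1P2)
= 1.2×5.6×415/(264×6.0)
= 1.761 L

1.761 L


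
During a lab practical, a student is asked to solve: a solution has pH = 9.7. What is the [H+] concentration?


[H+] = 10^(-pH) = 10^(-9.7)
= 2.0×10^-10 M

2.0×10^-10 M


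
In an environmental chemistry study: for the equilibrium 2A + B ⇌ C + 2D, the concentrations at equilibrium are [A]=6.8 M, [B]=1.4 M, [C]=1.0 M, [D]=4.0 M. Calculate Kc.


Kc = [C][D]^2/([A]^2[B])
= (1.0^1 × 4.0^2)/(6.8^2 × 1.4^1)
= 16/64.736
= 0.2472

0.2472


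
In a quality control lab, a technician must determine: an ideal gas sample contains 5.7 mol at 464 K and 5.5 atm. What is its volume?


PV = nRT  (R = 0.08206 L·atm/(mol·K))
V = nRT/P = 5.7×0.08206×464/5.5
= 39.46 L

39.46 L


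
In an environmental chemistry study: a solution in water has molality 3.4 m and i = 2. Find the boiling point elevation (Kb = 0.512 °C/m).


ΔTb = Kb × m × i
= 0.512 × 3.4 × 2
= 3.4816 °C

3.4816 °C


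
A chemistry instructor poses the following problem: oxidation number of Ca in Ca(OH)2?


Group 2 metal: +2
Oxidation number: +2

+2


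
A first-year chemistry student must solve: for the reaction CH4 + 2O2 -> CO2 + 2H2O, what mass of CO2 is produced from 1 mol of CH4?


Mole ratio CO2:CH4 = 1:1
n(CO2) = 1 × 1/1 = 1.000 mol
mass = 1.000 × 44.01 = 44.01 g

44.01 g


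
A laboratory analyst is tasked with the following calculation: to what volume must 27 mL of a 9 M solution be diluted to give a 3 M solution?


C1V1 = C2V2
9 × 27 = 3 × V2
V2 = 243/3 = 81.0 mL

81.0 mL


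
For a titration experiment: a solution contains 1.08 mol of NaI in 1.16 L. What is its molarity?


M = n/V = 1.08/1.16 = 0.931 mol/L

0.931 M


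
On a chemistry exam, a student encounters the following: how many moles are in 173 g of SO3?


M(SO3) = 80.07 g/mol
n = mass/M = 173/80.07 = 2.1606 mol

2.1606 mol


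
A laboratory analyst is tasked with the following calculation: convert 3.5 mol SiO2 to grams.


M(SiO2) = 60.09 g/mol
mass = n × M = 3.5 × 60.09 = 210.32 g

210.32 g


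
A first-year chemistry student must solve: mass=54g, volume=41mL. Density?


ρ = mass/volume
= 54/41
= 1.317 g/mL

1.317 g/mL


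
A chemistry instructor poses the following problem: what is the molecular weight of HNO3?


M(HNO3) = 1×1.008 + 1×14.01 + 3×16.0
= 1.01 + 14.01 + 48.0
= 63.02 g/mol

63.02 g/mol


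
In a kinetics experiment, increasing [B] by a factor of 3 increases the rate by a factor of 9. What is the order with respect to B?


rate ∝ [B]^n
3^n = 9 → n = 2
Order in B: 2

2


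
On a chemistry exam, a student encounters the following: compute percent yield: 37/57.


% yield = actual/theoretical × 100
= 37/57 × 100
= 64.91%

64.91%


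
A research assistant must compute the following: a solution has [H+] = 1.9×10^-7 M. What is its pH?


pH = -log10([H+]) = -log10(1.9×10^-7)
= 7 - log10(1.9)
= 7 - 0.28
= 6.72

6.72


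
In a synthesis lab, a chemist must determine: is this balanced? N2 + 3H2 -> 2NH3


Equation: N2 + 3H2 -> 2NH3
Check atoms: H: 6=6, N: 2=2
Balanced

Yes, balanced


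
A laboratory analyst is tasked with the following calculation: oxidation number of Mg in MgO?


Group 2 metal: +2
Oxidation number: +2

+2


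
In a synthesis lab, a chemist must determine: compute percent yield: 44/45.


% yield = actual/theoretical × 100
= 44/45 × 100
= 97.78%

97.78%


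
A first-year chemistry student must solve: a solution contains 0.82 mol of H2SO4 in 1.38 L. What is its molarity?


M = n/V = 0.82/1.38 = 0.594 mol/L

0.594 M


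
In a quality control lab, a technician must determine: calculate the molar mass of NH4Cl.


M(NH4Cl) = 1×14.01 + 4×1.008 + 1×35.45
= 14.01 + 4.03 + 35.45
= 53.49 g/mol

53.49 g/mol


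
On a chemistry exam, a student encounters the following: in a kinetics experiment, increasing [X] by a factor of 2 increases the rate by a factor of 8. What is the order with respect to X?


rate ∝ [X]^n
2^n = 8 → n = 3
Order in X: 3

3


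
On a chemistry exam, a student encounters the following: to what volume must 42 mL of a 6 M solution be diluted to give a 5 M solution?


C1V1 = C2V2
6 × 42 = 5 × V2
V2 = 252/5 = 50.4 mL

50.4 mL


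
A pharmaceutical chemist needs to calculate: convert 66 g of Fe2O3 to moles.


M(Fe2O3) = 159.7 g/mol
n = mass/M = 66/159.7 = 0.4133 mol

0.4133 mol


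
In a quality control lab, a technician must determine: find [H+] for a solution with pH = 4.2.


[H+] = 10^(-pH) = 10^(-4.2)
= 6.31×10^-5 M

6.31×10^-5 M


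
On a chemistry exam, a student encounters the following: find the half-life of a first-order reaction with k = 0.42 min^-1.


t½ = ln2/k = 0.693147/(0.42 min^-1)
= 1.650 min

1.650 min


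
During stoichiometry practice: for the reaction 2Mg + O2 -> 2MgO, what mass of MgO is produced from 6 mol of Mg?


Mole ratio MgO:Mg = 2:2
n(MgO) = 6 × 2/2 = 6.000 mol
mass = 6.000 × 40.31 = 241.86 g

241.86 g


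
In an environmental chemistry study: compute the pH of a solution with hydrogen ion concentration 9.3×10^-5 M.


pH = -log10([H+]) = -log10(9.3×10^-5)
= 5 - log10(9.3)
= 5 - 0.97
= 4.03

4.03


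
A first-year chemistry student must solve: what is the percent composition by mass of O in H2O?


M(H2O) = 2×1.008 + 1×16.0 = 18.016 g/mol
Mass of O = 1 × 16.0 = 16.00 g/mol
% O = 16.00/18.016 × 100 = 88.81%

88.81%


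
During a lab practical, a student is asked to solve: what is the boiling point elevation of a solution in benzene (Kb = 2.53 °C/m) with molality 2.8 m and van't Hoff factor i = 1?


ΔTb = Kb × m × i
= 2.53 × 2.8 × 1
= 7.084 °C

7.084 °C


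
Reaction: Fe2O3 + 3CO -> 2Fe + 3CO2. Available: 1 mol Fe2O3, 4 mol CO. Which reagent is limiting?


Mole ratio available / coefficient:
  Fe2O3: 1/1 = 1.000
  CO: 4/3 = 1.333
Smaller ratio is limiting.

Fe2O3


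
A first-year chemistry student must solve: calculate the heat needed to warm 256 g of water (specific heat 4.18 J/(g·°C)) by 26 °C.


q = mcΔT = 256 × 4.18 × 26
= 27822.08 J

27822.08 J


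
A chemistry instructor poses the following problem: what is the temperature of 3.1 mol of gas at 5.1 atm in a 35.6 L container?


PV = nRT  (R = 0.08206 L·atm/(mol·K))
T = PV/(nR) = 5.1×35.6/(3.1×0.08206)
= 181.56/0.254386
= 713.72 K

713.72 K


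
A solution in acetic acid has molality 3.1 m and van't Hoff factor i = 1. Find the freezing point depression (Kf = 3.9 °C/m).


ΔTf = Kf × m × i
= 3.9 × 3.1 × 1
= 12.09 °C

12.09 °C
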